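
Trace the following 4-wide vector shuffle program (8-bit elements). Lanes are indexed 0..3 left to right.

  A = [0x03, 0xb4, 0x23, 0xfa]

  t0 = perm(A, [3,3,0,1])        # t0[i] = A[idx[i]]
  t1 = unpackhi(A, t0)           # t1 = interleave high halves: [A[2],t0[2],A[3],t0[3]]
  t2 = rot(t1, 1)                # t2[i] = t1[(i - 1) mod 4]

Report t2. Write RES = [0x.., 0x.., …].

RES = [ 0xb4  0x23  0x03  0xfa ]

t0 = [0xfa, 0xfa, 0x03, 0xb4]
t1 = [0x23, 0x03, 0xfa, 0xb4]
t2 = [0xb4, 0x23, 0x03, 0xfa]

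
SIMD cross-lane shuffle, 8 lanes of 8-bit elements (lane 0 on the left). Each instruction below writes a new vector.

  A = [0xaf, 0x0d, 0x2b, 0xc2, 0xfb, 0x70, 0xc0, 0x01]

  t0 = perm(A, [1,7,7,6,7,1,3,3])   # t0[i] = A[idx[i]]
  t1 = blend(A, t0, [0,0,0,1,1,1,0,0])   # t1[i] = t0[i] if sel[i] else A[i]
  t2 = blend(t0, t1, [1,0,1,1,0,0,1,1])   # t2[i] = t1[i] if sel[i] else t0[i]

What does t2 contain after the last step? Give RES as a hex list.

t0 = [0x0d, 0x01, 0x01, 0xc0, 0x01, 0x0d, 0xc2, 0xc2]
t1 = [0xaf, 0x0d, 0x2b, 0xc0, 0x01, 0x0d, 0xc0, 0x01]
t2 = [0xaf, 0x01, 0x2b, 0xc0, 0x01, 0x0d, 0xc0, 0x01]

RES = [0xaf, 0x01, 0x2b, 0xc0, 0x01, 0x0d, 0xc0, 0x01]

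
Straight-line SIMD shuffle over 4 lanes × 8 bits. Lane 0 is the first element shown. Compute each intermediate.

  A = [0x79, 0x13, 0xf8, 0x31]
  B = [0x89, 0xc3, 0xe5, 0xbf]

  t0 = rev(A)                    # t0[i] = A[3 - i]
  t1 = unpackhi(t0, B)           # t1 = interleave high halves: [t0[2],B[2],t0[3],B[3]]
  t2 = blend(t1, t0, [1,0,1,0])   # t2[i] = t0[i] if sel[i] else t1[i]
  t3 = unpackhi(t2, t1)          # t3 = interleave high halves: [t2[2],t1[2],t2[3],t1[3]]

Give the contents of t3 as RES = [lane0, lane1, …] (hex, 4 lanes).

  t0: 31 f8 13 79
  t1: 13 e5 79 bf
  t2: 31 e5 13 bf
  t3: 13 79 bf bf

RES = [ 0x13  0x79  0xbf  0xbf ]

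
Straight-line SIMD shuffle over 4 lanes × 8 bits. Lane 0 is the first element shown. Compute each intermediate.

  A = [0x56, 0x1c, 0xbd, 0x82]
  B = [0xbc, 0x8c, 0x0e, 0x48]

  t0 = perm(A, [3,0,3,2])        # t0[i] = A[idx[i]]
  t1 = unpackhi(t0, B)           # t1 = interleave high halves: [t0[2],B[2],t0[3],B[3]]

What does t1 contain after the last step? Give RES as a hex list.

  t0: 82 56 82 bd
  t1: 82 0e bd 48

RES = [0x82, 0x0e, 0xbd, 0x48]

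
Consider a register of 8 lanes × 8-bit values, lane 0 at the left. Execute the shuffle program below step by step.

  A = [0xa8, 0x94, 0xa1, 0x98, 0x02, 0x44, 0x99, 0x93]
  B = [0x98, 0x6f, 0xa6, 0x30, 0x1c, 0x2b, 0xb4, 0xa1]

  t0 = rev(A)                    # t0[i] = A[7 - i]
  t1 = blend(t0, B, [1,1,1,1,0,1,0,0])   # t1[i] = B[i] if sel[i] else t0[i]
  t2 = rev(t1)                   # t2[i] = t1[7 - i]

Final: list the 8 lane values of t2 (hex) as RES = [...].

RES = [ 0xa8  0x94  0x2b  0x98  0x30  0xa6  0x6f  0x98 ]

→ t0 |93|99|44|02|98|a1|94|a8|
→ t1 |98|6f|a6|30|98|2b|94|a8|
→ t2 |a8|94|2b|98|30|a6|6f|98|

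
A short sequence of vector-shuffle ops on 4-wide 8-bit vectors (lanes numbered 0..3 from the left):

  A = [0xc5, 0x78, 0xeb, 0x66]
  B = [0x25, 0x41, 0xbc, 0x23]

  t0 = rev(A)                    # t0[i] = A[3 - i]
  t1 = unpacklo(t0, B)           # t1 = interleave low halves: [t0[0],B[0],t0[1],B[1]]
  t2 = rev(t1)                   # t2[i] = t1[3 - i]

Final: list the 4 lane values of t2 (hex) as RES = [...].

t0 = [0x66, 0xeb, 0x78, 0xc5]
t1 = [0x66, 0x25, 0xeb, 0x41]
t2 = [0x41, 0xeb, 0x25, 0x66]

RES = [0x41, 0xeb, 0x25, 0x66]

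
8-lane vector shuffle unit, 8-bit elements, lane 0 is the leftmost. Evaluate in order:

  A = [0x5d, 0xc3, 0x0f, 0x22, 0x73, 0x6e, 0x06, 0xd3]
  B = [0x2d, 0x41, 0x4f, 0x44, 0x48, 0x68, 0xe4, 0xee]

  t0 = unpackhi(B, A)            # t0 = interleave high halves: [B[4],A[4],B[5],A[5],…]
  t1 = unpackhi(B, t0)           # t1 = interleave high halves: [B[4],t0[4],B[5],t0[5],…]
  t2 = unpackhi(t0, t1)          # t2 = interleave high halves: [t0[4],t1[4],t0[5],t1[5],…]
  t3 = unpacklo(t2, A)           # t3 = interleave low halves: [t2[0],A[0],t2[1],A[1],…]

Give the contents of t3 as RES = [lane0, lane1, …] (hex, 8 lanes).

  t0: 48 73 68 6e e4 06 ee d3
  t1: 48 e4 68 06 e4 ee ee d3
  t2: e4 e4 06 ee ee ee d3 d3
  t3: e4 5d e4 c3 06 0f ee 22

RES = [0xe4, 0x5d, 0xe4, 0xc3, 0x06, 0x0f, 0xee, 0x22]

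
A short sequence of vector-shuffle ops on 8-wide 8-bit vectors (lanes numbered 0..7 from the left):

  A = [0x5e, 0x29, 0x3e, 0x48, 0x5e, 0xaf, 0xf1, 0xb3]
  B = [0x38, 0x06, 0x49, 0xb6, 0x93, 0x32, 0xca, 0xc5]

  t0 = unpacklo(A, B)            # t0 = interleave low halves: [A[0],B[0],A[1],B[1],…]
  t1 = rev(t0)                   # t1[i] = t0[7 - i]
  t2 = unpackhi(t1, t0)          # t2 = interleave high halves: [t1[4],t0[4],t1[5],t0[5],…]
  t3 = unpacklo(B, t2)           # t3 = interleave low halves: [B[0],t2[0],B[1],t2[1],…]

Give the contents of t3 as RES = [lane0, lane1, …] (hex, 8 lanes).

→ t0 |5e|38|29|06|3e|49|48|b6|
→ t1 |b6|48|49|3e|06|29|38|5e|
→ t2 |06|3e|29|49|38|48|5e|b6|
→ t3 |38|06|06|3e|49|29|b6|49|

RES = [ 0x38  0x06  0x06  0x3e  0x49  0x29  0xb6  0x49 ]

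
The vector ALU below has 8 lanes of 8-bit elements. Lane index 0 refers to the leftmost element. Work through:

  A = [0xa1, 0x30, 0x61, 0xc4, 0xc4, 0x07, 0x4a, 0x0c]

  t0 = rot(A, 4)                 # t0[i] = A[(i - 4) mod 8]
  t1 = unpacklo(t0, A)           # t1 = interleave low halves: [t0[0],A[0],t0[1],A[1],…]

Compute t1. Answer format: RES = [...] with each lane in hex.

  t0: c4 07 4a 0c a1 30 61 c4
  t1: c4 a1 07 30 4a 61 0c c4

RES = [ 0xc4  0xa1  0x07  0x30  0x4a  0x61  0x0c  0xc4 ]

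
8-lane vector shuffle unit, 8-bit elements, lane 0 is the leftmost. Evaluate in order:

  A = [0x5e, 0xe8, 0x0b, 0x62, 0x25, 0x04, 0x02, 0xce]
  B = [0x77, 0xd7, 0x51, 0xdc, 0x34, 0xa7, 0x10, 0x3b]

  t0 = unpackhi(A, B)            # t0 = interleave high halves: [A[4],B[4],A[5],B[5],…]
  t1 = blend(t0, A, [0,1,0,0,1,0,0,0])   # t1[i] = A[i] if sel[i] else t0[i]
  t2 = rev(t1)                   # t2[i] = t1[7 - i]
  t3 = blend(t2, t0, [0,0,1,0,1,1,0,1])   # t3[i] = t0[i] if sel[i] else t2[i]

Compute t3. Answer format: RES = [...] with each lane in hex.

→ t0 |25|34|04|a7|02|10|ce|3b|
→ t1 |25|e8|04|a7|25|10|ce|3b|
→ t2 |3b|ce|10|25|a7|04|e8|25|
→ t3 |3b|ce|04|25|02|10|e8|3b|

RES = [0x3b, 0xce, 0x04, 0x25, 0x02, 0x10, 0xe8, 0x3b]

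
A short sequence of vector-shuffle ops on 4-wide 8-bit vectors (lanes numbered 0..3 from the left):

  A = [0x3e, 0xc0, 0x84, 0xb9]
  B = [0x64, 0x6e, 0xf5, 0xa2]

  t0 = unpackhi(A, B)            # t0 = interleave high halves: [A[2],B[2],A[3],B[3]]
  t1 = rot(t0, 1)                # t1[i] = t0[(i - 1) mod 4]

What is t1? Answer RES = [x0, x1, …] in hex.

RES = [0xa2, 0x84, 0xf5, 0xb9]

t0 = [0x84, 0xf5, 0xb9, 0xa2]
t1 = [0xa2, 0x84, 0xf5, 0xb9]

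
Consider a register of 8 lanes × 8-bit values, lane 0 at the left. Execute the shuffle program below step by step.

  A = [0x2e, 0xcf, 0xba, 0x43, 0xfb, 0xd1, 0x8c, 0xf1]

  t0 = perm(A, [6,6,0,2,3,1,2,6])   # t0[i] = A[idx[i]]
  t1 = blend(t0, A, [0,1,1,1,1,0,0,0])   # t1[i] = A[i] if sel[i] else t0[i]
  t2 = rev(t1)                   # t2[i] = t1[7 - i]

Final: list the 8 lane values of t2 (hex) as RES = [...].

RES = [0x8c, 0xba, 0xcf, 0xfb, 0x43, 0xba, 0xcf, 0x8c]

t0 = [0x8c, 0x8c, 0x2e, 0xba, 0x43, 0xcf, 0xba, 0x8c]
t1 = [0x8c, 0xcf, 0xba, 0x43, 0xfb, 0xcf, 0xba, 0x8c]
t2 = [0x8c, 0xba, 0xcf, 0xfb, 0x43, 0xba, 0xcf, 0x8c]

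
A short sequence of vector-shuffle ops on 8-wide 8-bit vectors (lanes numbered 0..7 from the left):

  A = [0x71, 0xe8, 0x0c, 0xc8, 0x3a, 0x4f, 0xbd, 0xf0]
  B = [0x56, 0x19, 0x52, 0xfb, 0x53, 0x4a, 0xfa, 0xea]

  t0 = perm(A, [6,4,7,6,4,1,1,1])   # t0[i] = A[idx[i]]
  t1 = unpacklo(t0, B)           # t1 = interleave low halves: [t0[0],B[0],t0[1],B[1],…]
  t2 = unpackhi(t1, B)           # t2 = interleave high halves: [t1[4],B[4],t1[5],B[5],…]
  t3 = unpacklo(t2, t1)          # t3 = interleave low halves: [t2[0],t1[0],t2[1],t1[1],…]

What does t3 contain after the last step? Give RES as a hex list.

t0 = [0xbd, 0x3a, 0xf0, 0xbd, 0x3a, 0xe8, 0xe8, 0xe8]
t1 = [0xbd, 0x56, 0x3a, 0x19, 0xf0, 0x52, 0xbd, 0xfb]
t2 = [0xf0, 0x53, 0x52, 0x4a, 0xbd, 0xfa, 0xfb, 0xea]
t3 = [0xf0, 0xbd, 0x53, 0x56, 0x52, 0x3a, 0x4a, 0x19]

RES = [0xf0, 0xbd, 0x53, 0x56, 0x52, 0x3a, 0x4a, 0x19]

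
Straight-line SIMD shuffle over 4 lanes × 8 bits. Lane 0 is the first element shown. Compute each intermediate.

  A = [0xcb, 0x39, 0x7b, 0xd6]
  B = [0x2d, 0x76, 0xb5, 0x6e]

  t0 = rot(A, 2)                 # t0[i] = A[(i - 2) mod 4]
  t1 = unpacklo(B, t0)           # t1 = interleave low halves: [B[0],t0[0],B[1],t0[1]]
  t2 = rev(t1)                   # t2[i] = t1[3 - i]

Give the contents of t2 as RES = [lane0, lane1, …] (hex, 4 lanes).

t0 = [0x7b, 0xd6, 0xcb, 0x39]
t1 = [0x2d, 0x7b, 0x76, 0xd6]
t2 = [0xd6, 0x76, 0x7b, 0x2d]

RES = [ 0xd6  0x76  0x7b  0x2d ]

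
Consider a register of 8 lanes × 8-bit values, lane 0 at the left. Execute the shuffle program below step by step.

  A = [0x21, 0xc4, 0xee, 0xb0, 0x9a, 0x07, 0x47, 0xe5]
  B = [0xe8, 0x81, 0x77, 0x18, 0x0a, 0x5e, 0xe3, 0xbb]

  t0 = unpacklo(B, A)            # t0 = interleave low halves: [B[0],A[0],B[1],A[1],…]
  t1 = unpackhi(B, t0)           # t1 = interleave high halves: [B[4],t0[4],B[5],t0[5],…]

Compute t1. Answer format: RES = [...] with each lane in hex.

t0 = [0xe8, 0x21, 0x81, 0xc4, 0x77, 0xee, 0x18, 0xb0]
t1 = [0x0a, 0x77, 0x5e, 0xee, 0xe3, 0x18, 0xbb, 0xb0]

RES = [ 0x0a  0x77  0x5e  0xee  0xe3  0x18  0xbb  0xb0 ]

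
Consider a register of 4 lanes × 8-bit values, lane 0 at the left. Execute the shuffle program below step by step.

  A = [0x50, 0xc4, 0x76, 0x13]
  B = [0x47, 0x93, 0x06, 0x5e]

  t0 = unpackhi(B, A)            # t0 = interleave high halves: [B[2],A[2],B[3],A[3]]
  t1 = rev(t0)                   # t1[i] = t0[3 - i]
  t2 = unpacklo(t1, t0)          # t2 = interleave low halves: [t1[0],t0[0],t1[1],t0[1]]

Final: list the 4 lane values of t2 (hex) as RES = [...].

→ t0 |06|76|5e|13|
→ t1 |13|5e|76|06|
→ t2 |13|06|5e|76|

RES = [ 0x13  0x06  0x5e  0x76 ]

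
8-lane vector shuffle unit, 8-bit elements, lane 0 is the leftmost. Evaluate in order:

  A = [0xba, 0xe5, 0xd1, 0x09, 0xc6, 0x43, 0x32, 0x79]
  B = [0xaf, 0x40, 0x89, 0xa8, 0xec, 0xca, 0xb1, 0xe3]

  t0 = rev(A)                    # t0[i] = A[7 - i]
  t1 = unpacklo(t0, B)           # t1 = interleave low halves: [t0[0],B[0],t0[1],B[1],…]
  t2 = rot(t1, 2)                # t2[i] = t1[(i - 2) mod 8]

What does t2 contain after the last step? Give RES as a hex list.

RES = [0xc6, 0xa8, 0x79, 0xaf, 0x32, 0x40, 0x43, 0x89]

  t0: 79 32 43 c6 09 d1 e5 ba
  t1: 79 af 32 40 43 89 c6 a8
  t2: c6 a8 79 af 32 40 43 89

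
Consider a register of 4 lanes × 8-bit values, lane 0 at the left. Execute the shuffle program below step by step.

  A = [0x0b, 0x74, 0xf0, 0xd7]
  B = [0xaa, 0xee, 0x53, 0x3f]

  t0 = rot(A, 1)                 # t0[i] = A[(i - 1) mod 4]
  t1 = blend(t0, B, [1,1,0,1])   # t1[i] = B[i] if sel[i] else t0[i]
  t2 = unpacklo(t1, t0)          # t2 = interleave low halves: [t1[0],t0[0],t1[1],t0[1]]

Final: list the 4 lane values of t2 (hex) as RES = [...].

RES = [ 0xaa  0xd7  0xee  0x0b ]

t0 = [0xd7, 0x0b, 0x74, 0xf0]
t1 = [0xaa, 0xee, 0x74, 0x3f]
t2 = [0xaa, 0xd7, 0xee, 0x0b]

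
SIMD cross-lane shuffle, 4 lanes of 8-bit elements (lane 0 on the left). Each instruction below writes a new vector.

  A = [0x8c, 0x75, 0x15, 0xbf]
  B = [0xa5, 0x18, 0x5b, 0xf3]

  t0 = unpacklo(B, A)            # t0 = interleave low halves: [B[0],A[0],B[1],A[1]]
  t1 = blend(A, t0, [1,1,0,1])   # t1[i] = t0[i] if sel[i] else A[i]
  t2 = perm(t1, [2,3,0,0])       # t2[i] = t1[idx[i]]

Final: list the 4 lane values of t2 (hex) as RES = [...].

RES = [0x15, 0x75, 0xa5, 0xa5]

  t0: a5 8c 18 75
  t1: a5 8c 15 75
  t2: 15 75 a5 a5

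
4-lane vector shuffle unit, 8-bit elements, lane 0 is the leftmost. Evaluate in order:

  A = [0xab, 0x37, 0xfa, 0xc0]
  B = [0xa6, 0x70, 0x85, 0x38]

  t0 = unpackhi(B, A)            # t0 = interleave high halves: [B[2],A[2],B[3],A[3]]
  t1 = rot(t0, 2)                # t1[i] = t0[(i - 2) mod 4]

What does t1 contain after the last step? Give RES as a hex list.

→ t0 |85|fa|38|c0|
→ t1 |38|c0|85|fa|

RES = [0x38, 0xc0, 0x85, 0xfa]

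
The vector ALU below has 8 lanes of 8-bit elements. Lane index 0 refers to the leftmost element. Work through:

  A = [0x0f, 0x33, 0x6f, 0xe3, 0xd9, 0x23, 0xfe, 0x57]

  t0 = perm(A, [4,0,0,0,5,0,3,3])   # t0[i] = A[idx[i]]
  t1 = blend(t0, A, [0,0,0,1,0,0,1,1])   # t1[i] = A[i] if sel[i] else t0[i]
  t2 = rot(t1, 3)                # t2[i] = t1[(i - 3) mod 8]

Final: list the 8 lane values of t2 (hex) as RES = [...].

RES = [0x0f, 0xfe, 0x57, 0xd9, 0x0f, 0x0f, 0xe3, 0x23]

  t0: d9 0f 0f 0f 23 0f e3 e3
  t1: d9 0f 0f e3 23 0f fe 57
  t2: 0f fe 57 d9 0f 0f e3 23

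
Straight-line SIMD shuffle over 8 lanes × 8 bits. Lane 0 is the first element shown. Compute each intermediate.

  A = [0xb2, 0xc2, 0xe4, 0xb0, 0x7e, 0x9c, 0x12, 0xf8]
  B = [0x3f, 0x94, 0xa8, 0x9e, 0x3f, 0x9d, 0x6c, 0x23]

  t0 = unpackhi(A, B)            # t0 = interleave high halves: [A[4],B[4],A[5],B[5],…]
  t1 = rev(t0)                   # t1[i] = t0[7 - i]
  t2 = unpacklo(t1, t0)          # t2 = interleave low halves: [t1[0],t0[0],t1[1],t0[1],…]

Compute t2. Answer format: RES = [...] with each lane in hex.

t0 = [0x7e, 0x3f, 0x9c, 0x9d, 0x12, 0x6c, 0xf8, 0x23]
t1 = [0x23, 0xf8, 0x6c, 0x12, 0x9d, 0x9c, 0x3f, 0x7e]
t2 = [0x23, 0x7e, 0xf8, 0x3f, 0x6c, 0x9c, 0x12, 0x9d]

RES = [0x23, 0x7e, 0xf8, 0x3f, 0x6c, 0x9c, 0x12, 0x9d]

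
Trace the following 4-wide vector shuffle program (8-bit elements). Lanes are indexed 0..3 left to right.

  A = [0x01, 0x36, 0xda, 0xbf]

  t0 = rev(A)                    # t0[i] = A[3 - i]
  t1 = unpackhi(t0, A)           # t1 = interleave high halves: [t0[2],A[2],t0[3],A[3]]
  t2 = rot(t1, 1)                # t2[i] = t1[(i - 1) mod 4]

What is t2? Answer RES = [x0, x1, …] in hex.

RES = [ 0xbf  0x36  0xda  0x01 ]

  t0: bf da 36 01
  t1: 36 da 01 bf
  t2: bf 36 da 01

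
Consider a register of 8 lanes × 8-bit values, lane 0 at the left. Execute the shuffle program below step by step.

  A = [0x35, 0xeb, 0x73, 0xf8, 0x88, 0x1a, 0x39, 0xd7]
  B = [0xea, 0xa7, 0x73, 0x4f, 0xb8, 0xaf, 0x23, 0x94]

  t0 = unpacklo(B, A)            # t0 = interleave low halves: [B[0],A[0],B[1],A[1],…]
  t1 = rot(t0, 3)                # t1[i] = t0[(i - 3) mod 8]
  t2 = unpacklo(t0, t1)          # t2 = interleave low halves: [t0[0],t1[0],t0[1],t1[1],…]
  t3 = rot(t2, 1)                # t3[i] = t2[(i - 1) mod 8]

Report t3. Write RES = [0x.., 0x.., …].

RES = [0xea, 0xea, 0x73, 0x35, 0x4f, 0xa7, 0xf8, 0xeb]

  t0: ea 35 a7 eb 73 73 4f f8
  t1: 73 4f f8 ea 35 a7 eb 73
  t2: ea 73 35 4f a7 f8 eb ea
  t3: ea ea 73 35 4f a7 f8 eb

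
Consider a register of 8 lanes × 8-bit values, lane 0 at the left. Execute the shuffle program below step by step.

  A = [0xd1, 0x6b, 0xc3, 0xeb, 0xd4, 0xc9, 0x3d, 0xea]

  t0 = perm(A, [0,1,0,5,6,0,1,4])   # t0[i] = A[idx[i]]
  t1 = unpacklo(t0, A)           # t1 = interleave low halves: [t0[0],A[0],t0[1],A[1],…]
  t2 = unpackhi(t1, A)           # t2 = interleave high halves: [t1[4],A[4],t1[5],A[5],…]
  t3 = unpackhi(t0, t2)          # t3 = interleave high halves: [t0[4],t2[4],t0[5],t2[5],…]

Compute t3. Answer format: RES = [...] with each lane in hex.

RES = [ 0x3d  0xc9  0xd1  0x3d  0x6b  0xeb  0xd4  0xea ]

t0 = [0xd1, 0x6b, 0xd1, 0xc9, 0x3d, 0xd1, 0x6b, 0xd4]
t1 = [0xd1, 0xd1, 0x6b, 0x6b, 0xd1, 0xc3, 0xc9, 0xeb]
t2 = [0xd1, 0xd4, 0xc3, 0xc9, 0xc9, 0x3d, 0xeb, 0xea]
t3 = [0x3d, 0xc9, 0xd1, 0x3d, 0x6b, 0xeb, 0xd4, 0xea]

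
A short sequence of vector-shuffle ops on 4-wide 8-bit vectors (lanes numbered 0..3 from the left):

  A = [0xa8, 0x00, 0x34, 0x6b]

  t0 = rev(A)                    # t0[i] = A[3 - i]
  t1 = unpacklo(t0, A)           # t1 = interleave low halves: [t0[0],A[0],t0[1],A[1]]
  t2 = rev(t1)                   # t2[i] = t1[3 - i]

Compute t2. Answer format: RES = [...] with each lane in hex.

RES = [ 0x00  0x34  0xa8  0x6b ]

→ t0 |6b|34|00|a8|
→ t1 |6b|a8|34|00|
→ t2 |00|34|a8|6b|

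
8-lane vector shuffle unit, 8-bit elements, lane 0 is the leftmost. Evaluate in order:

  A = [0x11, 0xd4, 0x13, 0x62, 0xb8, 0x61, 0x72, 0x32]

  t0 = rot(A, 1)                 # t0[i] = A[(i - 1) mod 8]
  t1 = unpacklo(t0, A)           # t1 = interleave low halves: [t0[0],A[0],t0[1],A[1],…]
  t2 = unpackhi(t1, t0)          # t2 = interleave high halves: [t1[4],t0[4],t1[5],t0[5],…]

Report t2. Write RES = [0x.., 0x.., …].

t0 = [0x32, 0x11, 0xd4, 0x13, 0x62, 0xb8, 0x61, 0x72]
t1 = [0x32, 0x11, 0x11, 0xd4, 0xd4, 0x13, 0x13, 0x62]
t2 = [0xd4, 0x62, 0x13, 0xb8, 0x13, 0x61, 0x62, 0x72]

RES = [0xd4, 0x62, 0x13, 0xb8, 0x13, 0x61, 0x62, 0x72]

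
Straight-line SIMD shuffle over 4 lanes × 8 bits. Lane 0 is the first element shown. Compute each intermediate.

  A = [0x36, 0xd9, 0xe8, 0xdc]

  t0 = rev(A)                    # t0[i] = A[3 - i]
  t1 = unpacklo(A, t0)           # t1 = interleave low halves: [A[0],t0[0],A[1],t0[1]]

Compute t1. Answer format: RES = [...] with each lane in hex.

RES = [0x36, 0xdc, 0xd9, 0xe8]

→ t0 |dc|e8|d9|36|
→ t1 |36|dc|d9|e8|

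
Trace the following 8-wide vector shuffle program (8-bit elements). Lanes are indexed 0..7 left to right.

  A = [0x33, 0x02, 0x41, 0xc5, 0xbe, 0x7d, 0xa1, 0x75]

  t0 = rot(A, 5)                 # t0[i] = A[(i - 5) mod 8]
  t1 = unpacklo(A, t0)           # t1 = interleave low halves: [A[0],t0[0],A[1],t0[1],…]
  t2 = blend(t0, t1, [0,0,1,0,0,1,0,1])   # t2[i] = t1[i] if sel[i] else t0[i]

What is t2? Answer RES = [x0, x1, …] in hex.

  t0: c5 be 7d a1 75 33 02 41
  t1: 33 c5 02 be 41 7d c5 a1
  t2: c5 be 02 a1 75 7d 02 a1

RES = [0xc5, 0xbe, 0x02, 0xa1, 0x75, 0x7d, 0x02, 0xa1]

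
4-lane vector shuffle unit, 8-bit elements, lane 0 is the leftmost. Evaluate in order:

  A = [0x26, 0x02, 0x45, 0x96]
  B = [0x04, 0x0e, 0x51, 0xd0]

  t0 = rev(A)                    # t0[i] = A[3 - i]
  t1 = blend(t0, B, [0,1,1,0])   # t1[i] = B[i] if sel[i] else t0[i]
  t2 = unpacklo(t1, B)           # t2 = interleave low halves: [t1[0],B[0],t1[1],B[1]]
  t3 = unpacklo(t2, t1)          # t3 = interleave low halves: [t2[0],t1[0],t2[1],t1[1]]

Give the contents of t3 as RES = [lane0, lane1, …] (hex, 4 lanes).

t0 = [0x96, 0x45, 0x02, 0x26]
t1 = [0x96, 0x0e, 0x51, 0x26]
t2 = [0x96, 0x04, 0x0e, 0x0e]
t3 = [0x96, 0x96, 0x04, 0x0e]

RES = [ 0x96  0x96  0x04  0x0e ]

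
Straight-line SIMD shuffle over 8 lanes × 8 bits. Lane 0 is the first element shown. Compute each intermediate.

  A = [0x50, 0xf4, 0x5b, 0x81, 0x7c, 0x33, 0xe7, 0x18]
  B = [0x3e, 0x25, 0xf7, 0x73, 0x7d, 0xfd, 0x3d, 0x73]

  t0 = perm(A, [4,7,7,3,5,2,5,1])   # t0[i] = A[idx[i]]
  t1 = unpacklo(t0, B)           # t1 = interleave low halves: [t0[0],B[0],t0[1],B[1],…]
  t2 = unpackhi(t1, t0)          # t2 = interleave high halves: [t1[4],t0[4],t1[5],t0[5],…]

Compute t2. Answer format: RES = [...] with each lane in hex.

RES = [ 0x18  0x33  0xf7  0x5b  0x81  0x33  0x73  0xf4 ]

→ t0 |7c|18|18|81|33|5b|33|f4|
→ t1 |7c|3e|18|25|18|f7|81|73|
→ t2 |18|33|f7|5b|81|33|73|f4|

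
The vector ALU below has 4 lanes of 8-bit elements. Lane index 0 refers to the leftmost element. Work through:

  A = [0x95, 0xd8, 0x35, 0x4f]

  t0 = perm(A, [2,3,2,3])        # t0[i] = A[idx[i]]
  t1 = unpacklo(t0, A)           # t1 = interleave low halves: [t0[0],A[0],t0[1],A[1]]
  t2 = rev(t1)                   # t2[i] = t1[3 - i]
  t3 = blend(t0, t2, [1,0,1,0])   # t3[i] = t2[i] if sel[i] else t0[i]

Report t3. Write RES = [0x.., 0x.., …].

RES = [ 0xd8  0x4f  0x95  0x4f ]

t0 = [0x35, 0x4f, 0x35, 0x4f]
t1 = [0x35, 0x95, 0x4f, 0xd8]
t2 = [0xd8, 0x4f, 0x95, 0x35]
t3 = [0xd8, 0x4f, 0x95, 0x4f]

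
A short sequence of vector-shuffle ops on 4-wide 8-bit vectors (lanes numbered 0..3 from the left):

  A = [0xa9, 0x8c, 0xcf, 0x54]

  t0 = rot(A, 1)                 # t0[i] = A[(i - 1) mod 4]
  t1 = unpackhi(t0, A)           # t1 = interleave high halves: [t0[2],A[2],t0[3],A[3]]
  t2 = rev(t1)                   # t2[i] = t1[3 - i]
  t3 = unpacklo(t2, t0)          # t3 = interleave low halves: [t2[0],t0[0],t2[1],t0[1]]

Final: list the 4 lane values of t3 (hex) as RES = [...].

RES = [0x54, 0x54, 0xcf, 0xa9]

→ t0 |54|a9|8c|cf|
→ t1 |8c|cf|cf|54|
→ t2 |54|cf|cf|8c|
→ t3 |54|54|cf|a9|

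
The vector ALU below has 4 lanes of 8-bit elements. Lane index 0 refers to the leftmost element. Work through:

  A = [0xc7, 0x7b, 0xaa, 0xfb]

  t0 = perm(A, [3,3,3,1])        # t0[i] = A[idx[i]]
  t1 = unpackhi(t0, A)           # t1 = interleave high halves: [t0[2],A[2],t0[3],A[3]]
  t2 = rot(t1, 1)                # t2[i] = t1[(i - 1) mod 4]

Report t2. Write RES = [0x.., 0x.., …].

RES = [0xfb, 0xfb, 0xaa, 0x7b]

t0 = [0xfb, 0xfb, 0xfb, 0x7b]
t1 = [0xfb, 0xaa, 0x7b, 0xfb]
t2 = [0xfb, 0xfb, 0xaa, 0x7b]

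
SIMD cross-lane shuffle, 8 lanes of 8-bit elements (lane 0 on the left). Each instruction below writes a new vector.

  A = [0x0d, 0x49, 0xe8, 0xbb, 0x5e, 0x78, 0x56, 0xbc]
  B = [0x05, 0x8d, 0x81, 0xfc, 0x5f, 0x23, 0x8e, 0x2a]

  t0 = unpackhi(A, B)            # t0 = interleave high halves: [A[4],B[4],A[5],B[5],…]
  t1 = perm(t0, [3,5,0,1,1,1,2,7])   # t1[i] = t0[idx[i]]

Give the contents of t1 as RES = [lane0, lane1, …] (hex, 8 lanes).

  t0: 5e 5f 78 23 56 8e bc 2a
  t1: 23 8e 5e 5f 5f 5f 78 2a

RES = [ 0x23  0x8e  0x5e  0x5f  0x5f  0x5f  0x78  0x2a ]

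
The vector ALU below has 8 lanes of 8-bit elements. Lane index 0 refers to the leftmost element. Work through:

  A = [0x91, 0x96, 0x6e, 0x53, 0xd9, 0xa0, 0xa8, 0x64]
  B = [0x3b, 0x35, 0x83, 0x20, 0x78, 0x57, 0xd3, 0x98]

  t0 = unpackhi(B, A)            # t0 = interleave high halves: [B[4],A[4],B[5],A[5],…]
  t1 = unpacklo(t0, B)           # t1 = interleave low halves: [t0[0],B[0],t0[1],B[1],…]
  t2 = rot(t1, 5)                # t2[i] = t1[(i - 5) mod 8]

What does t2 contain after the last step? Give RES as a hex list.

RES = [0x35, 0x57, 0x83, 0xa0, 0x20, 0x78, 0x3b, 0xd9]

t0 = [0x78, 0xd9, 0x57, 0xa0, 0xd3, 0xa8, 0x98, 0x64]
t1 = [0x78, 0x3b, 0xd9, 0x35, 0x57, 0x83, 0xa0, 0x20]
t2 = [0x35, 0x57, 0x83, 0xa0, 0x20, 0x78, 0x3b, 0xd9]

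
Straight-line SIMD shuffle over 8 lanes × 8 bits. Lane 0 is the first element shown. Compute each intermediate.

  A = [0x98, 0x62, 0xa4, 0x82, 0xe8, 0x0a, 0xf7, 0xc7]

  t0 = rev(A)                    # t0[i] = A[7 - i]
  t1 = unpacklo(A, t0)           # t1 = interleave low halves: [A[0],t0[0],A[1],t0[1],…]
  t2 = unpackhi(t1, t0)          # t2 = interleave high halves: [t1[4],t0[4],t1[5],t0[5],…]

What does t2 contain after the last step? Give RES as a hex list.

  t0: c7 f7 0a e8 82 a4 62 98
  t1: 98 c7 62 f7 a4 0a 82 e8
  t2: a4 82 0a a4 82 62 e8 98

RES = [0xa4, 0x82, 0x0a, 0xa4, 0x82, 0x62, 0xe8, 0x98]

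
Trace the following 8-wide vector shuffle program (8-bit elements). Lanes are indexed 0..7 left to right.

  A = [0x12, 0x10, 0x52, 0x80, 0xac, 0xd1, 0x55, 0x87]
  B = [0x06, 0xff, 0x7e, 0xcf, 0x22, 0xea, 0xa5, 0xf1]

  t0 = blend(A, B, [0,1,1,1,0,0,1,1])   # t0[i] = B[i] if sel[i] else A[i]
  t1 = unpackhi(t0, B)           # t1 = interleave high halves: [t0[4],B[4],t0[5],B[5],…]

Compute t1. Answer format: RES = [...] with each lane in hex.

  t0: 12 ff 7e cf ac d1 a5 f1
  t1: ac 22 d1 ea a5 a5 f1 f1

RES = [ 0xac  0x22  0xd1  0xea  0xa5  0xa5  0xf1  0xf1 ]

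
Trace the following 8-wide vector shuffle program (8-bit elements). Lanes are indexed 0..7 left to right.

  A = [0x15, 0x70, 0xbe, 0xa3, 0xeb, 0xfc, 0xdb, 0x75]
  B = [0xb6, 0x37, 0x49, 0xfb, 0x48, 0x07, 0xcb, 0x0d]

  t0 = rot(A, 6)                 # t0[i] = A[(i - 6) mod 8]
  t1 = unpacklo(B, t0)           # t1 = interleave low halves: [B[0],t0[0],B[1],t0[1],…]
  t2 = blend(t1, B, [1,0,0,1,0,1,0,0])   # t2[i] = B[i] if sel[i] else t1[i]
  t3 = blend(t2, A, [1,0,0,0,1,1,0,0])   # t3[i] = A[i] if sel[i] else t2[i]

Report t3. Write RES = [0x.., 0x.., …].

RES = [ 0x15  0xbe  0x37  0xfb  0xeb  0xfc  0xfb  0xfc ]

t0 = [0xbe, 0xa3, 0xeb, 0xfc, 0xdb, 0x75, 0x15, 0x70]
t1 = [0xb6, 0xbe, 0x37, 0xa3, 0x49, 0xeb, 0xfb, 0xfc]
t2 = [0xb6, 0xbe, 0x37, 0xfb, 0x49, 0x07, 0xfb, 0xfc]
t3 = [0x15, 0xbe, 0x37, 0xfb, 0xeb, 0xfc, 0xfb, 0xfc]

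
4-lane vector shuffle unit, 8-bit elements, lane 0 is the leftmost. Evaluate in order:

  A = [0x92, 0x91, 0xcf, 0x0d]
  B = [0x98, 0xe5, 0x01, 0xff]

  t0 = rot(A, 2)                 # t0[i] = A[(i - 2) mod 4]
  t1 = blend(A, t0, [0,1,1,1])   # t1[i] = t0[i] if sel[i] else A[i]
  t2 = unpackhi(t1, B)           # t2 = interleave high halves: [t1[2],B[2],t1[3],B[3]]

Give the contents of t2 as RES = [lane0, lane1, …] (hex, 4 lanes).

t0 = [0xcf, 0x0d, 0x92, 0x91]
t1 = [0x92, 0x0d, 0x92, 0x91]
t2 = [0x92, 0x01, 0x91, 0xff]

RES = [0x92, 0x01, 0x91, 0xff]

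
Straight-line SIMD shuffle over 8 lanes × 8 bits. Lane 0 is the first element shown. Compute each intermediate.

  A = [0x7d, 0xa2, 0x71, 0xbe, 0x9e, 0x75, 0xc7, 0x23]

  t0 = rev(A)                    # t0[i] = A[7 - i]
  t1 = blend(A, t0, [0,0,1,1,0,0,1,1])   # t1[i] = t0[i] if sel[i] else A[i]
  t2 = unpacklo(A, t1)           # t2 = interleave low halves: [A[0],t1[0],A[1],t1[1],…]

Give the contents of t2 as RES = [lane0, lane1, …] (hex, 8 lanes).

→ t0 |23|c7|75|9e|be|71|a2|7d|
→ t1 |7d|a2|75|9e|9e|75|a2|7d|
→ t2 |7d|7d|a2|a2|71|75|be|9e|

RES = [0x7d, 0x7d, 0xa2, 0xa2, 0x71, 0x75, 0xbe, 0x9e]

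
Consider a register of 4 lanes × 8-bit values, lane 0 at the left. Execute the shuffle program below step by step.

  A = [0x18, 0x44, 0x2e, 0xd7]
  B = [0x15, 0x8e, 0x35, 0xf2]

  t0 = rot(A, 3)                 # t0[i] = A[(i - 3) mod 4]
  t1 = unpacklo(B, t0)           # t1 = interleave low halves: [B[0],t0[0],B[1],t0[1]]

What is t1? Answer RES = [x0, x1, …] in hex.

RES = [0x15, 0x44, 0x8e, 0x2e]

  t0: 44 2e d7 18
  t1: 15 44 8e 2e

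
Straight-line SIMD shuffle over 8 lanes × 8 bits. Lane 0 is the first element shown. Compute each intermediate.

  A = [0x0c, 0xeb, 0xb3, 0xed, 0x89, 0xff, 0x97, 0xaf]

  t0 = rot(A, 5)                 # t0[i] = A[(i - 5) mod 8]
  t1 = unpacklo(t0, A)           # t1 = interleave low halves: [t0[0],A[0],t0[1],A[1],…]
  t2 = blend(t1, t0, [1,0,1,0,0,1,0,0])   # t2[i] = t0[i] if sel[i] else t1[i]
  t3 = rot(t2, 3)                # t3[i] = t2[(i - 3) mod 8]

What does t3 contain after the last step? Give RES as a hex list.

t0 = [0xed, 0x89, 0xff, 0x97, 0xaf, 0x0c, 0xeb, 0xb3]
t1 = [0xed, 0x0c, 0x89, 0xeb, 0xff, 0xb3, 0x97, 0xed]
t2 = [0xed, 0x0c, 0xff, 0xeb, 0xff, 0x0c, 0x97, 0xed]
t3 = [0x0c, 0x97, 0xed, 0xed, 0x0c, 0xff, 0xeb, 0xff]

RES = [0x0c, 0x97, 0xed, 0xed, 0x0c, 0xff, 0xeb, 0xff]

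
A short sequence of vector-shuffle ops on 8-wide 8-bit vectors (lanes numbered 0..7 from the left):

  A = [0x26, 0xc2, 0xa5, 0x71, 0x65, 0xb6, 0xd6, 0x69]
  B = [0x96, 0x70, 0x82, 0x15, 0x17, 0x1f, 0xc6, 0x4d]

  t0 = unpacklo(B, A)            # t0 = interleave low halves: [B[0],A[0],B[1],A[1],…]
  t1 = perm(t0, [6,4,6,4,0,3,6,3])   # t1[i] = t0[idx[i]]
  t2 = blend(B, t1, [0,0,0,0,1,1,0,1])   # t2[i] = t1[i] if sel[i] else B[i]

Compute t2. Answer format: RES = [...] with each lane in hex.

→ t0 |96|26|70|c2|82|a5|15|71|
→ t1 |15|82|15|82|96|c2|15|c2|
→ t2 |96|70|82|15|96|c2|c6|c2|

RES = [0x96, 0x70, 0x82, 0x15, 0x96, 0xc2, 0xc6, 0xc2]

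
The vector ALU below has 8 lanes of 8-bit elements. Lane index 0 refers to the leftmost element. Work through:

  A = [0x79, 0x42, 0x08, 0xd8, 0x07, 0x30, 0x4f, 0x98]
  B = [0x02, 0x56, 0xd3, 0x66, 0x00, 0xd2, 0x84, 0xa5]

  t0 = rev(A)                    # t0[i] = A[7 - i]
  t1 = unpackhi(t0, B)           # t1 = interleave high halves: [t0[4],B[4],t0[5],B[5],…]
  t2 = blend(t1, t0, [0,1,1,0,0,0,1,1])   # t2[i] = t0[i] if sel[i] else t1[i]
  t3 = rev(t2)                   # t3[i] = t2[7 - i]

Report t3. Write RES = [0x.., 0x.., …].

RES = [ 0x79  0x42  0x84  0x42  0xd2  0x30  0x4f  0xd8 ]

→ t0 |98|4f|30|07|d8|08|42|79|
→ t1 |d8|00|08|d2|42|84|79|a5|
→ t2 |d8|4f|30|d2|42|84|42|79|
→ t3 |79|42|84|42|d2|30|4f|d8|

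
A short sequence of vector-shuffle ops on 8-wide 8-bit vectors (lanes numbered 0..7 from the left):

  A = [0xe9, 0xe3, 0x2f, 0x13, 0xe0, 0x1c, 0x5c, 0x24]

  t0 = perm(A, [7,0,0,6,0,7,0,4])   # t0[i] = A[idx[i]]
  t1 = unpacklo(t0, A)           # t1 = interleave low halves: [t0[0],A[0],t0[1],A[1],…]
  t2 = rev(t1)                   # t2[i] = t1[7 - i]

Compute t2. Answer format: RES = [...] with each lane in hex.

t0 = [0x24, 0xe9, 0xe9, 0x5c, 0xe9, 0x24, 0xe9, 0xe0]
t1 = [0x24, 0xe9, 0xe9, 0xe3, 0xe9, 0x2f, 0x5c, 0x13]
t2 = [0x13, 0x5c, 0x2f, 0xe9, 0xe3, 0xe9, 0xe9, 0x24]

RES = [ 0x13  0x5c  0x2f  0xe9  0xe3  0xe9  0xe9  0x24 ]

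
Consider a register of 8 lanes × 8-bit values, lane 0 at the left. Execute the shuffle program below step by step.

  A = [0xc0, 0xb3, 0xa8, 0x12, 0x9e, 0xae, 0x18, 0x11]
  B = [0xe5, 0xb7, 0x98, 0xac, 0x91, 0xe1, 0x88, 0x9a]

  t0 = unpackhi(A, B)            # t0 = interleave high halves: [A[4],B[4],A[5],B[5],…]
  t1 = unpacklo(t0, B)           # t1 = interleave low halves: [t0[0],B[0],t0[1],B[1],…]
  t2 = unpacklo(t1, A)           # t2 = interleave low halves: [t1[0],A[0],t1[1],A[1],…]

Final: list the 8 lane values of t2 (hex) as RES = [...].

RES = [ 0x9e  0xc0  0xe5  0xb3  0x91  0xa8  0xb7  0x12 ]

  t0: 9e 91 ae e1 18 88 11 9a
  t1: 9e e5 91 b7 ae 98 e1 ac
  t2: 9e c0 e5 b3 91 a8 b7 12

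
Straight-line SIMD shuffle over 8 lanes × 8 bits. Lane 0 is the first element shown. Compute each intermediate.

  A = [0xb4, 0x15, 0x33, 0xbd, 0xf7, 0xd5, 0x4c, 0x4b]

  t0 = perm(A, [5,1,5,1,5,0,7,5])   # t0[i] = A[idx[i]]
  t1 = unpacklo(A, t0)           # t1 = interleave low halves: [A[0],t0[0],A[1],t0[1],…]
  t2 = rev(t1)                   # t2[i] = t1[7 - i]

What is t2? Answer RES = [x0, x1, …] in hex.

t0 = [0xd5, 0x15, 0xd5, 0x15, 0xd5, 0xb4, 0x4b, 0xd5]
t1 = [0xb4, 0xd5, 0x15, 0x15, 0x33, 0xd5, 0xbd, 0x15]
t2 = [0x15, 0xbd, 0xd5, 0x33, 0x15, 0x15, 0xd5, 0xb4]

RES = [0x15, 0xbd, 0xd5, 0x33, 0x15, 0x15, 0xd5, 0xb4]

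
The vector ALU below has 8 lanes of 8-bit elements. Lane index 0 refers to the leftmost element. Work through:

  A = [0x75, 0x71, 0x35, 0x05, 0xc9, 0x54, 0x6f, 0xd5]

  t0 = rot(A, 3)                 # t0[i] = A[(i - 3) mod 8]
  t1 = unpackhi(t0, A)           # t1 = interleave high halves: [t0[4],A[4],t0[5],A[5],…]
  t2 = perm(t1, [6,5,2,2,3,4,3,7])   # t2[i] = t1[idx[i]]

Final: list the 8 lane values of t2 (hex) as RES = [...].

RES = [ 0xc9  0x6f  0x35  0x35  0x54  0x05  0x54  0xd5 ]

t0 = [0x54, 0x6f, 0xd5, 0x75, 0x71, 0x35, 0x05, 0xc9]
t1 = [0x71, 0xc9, 0x35, 0x54, 0x05, 0x6f, 0xc9, 0xd5]
t2 = [0xc9, 0x6f, 0x35, 0x35, 0x54, 0x05, 0x54, 0xd5]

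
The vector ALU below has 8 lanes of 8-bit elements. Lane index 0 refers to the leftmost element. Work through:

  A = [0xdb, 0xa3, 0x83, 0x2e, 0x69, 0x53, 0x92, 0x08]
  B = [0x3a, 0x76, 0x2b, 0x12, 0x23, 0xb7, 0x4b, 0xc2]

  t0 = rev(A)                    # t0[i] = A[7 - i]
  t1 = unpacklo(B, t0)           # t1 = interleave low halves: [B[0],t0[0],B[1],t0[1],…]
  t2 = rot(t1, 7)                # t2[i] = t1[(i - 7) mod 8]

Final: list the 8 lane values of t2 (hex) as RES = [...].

→ t0 |08|92|53|69|2e|83|a3|db|
→ t1 |3a|08|76|92|2b|53|12|69|
→ t2 |08|76|92|2b|53|12|69|3a|

RES = [0x08, 0x76, 0x92, 0x2b, 0x53, 0x12, 0x69, 0x3a]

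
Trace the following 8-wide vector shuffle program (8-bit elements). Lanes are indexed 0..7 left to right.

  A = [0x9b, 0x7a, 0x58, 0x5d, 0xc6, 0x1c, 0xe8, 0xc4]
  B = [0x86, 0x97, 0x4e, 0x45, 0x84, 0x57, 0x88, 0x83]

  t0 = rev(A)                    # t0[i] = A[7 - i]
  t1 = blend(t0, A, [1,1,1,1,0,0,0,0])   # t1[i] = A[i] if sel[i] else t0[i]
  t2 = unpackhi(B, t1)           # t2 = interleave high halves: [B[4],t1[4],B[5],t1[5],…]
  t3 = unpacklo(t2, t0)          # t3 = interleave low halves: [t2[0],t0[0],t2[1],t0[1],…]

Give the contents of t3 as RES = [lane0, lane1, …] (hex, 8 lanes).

RES = [0x84, 0xc4, 0x5d, 0xe8, 0x57, 0x1c, 0x58, 0xc6]

  t0: c4 e8 1c c6 5d 58 7a 9b
  t1: 9b 7a 58 5d 5d 58 7a 9b
  t2: 84 5d 57 58 88 7a 83 9b
  t3: 84 c4 5d e8 57 1c 58 c6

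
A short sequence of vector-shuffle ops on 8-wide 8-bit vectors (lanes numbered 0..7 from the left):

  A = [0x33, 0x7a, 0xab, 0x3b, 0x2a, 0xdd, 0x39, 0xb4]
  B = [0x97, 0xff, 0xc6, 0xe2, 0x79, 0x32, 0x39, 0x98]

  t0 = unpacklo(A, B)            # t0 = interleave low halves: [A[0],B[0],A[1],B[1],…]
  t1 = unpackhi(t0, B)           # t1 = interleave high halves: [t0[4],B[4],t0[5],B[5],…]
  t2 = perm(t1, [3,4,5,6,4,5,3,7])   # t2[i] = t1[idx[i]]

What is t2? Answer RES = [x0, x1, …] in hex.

t0 = [0x33, 0x97, 0x7a, 0xff, 0xab, 0xc6, 0x3b, 0xe2]
t1 = [0xab, 0x79, 0xc6, 0x32, 0x3b, 0x39, 0xe2, 0x98]
t2 = [0x32, 0x3b, 0x39, 0xe2, 0x3b, 0x39, 0x32, 0x98]

RES = [ 0x32  0x3b  0x39  0xe2  0x3b  0x39  0x32  0x98 ]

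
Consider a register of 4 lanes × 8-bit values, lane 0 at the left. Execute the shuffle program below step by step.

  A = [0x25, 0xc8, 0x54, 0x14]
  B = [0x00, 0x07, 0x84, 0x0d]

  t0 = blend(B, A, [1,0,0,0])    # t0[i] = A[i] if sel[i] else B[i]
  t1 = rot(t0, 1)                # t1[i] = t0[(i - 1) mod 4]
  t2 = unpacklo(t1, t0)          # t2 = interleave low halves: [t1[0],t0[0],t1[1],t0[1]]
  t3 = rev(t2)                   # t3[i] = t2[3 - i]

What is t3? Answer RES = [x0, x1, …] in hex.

→ t0 |25|07|84|0d|
→ t1 |0d|25|07|84|
→ t2 |0d|25|25|07|
→ t3 |07|25|25|0d|

RES = [ 0x07  0x25  0x25  0x0d ]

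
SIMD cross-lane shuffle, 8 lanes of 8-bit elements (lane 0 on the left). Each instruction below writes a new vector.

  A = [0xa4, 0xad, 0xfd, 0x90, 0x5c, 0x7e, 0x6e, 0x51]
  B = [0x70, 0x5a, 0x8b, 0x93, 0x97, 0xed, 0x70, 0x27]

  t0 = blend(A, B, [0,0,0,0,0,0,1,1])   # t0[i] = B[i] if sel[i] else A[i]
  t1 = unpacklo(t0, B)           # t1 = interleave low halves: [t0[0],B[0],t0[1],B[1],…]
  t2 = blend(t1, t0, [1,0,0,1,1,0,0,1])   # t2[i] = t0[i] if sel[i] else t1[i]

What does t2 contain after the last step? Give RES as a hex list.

RES = [ 0xa4  0x70  0xad  0x90  0x5c  0x8b  0x90  0x27 ]

→ t0 |a4|ad|fd|90|5c|7e|70|27|
→ t1 |a4|70|ad|5a|fd|8b|90|93|
→ t2 |a4|70|ad|90|5c|8b|90|27|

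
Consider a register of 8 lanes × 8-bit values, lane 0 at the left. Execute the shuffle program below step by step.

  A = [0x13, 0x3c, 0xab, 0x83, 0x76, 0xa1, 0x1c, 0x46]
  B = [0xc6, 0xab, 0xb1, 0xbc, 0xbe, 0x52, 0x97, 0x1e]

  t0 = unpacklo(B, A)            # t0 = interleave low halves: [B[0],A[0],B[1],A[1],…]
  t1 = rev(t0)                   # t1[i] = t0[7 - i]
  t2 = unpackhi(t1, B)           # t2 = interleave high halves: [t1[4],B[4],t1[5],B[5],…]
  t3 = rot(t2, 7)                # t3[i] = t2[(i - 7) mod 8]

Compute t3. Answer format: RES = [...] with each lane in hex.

RES = [ 0xbe  0xab  0x52  0x13  0x97  0xc6  0x1e  0x3c ]

t0 = [0xc6, 0x13, 0xab, 0x3c, 0xb1, 0xab, 0xbc, 0x83]
t1 = [0x83, 0xbc, 0xab, 0xb1, 0x3c, 0xab, 0x13, 0xc6]
t2 = [0x3c, 0xbe, 0xab, 0x52, 0x13, 0x97, 0xc6, 0x1e]
t3 = [0xbe, 0xab, 0x52, 0x13, 0x97, 0xc6, 0x1e, 0x3c]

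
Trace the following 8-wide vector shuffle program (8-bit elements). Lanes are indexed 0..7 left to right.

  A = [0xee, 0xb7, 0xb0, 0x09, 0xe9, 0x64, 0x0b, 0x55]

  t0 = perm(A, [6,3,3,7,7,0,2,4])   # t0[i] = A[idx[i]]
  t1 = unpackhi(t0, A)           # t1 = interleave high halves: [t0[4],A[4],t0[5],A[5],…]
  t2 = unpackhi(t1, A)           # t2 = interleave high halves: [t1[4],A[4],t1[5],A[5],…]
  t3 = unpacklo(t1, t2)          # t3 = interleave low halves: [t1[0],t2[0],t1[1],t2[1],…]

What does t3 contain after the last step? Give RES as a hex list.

RES = [0x55, 0xb0, 0xe9, 0xe9, 0xee, 0x0b, 0x64, 0x64]

t0 = [0x0b, 0x09, 0x09, 0x55, 0x55, 0xee, 0xb0, 0xe9]
t1 = [0x55, 0xe9, 0xee, 0x64, 0xb0, 0x0b, 0xe9, 0x55]
t2 = [0xb0, 0xe9, 0x0b, 0x64, 0xe9, 0x0b, 0x55, 0x55]
t3 = [0x55, 0xb0, 0xe9, 0xe9, 0xee, 0x0b, 0x64, 0x64]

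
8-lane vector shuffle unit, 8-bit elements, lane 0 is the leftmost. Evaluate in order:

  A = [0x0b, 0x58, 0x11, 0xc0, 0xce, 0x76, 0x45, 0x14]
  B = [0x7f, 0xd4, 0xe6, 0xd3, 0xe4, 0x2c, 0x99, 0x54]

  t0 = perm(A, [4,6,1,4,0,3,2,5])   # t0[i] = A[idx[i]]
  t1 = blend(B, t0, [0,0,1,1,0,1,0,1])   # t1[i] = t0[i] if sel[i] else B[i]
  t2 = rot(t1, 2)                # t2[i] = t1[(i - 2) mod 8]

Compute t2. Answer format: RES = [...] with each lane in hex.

RES = [0x99, 0x76, 0x7f, 0xd4, 0x58, 0xce, 0xe4, 0xc0]

t0 = [0xce, 0x45, 0x58, 0xce, 0x0b, 0xc0, 0x11, 0x76]
t1 = [0x7f, 0xd4, 0x58, 0xce, 0xe4, 0xc0, 0x99, 0x76]
t2 = [0x99, 0x76, 0x7f, 0xd4, 0x58, 0xce, 0xe4, 0xc0]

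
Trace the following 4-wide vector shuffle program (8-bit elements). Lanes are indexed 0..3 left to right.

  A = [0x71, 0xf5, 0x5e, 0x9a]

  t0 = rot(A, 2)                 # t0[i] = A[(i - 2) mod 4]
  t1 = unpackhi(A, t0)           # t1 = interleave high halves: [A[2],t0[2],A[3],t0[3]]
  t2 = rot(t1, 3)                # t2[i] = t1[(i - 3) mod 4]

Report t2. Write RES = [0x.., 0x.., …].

RES = [ 0x71  0x9a  0xf5  0x5e ]

t0 = [0x5e, 0x9a, 0x71, 0xf5]
t1 = [0x5e, 0x71, 0x9a, 0xf5]
t2 = [0x71, 0x9a, 0xf5, 0x5e]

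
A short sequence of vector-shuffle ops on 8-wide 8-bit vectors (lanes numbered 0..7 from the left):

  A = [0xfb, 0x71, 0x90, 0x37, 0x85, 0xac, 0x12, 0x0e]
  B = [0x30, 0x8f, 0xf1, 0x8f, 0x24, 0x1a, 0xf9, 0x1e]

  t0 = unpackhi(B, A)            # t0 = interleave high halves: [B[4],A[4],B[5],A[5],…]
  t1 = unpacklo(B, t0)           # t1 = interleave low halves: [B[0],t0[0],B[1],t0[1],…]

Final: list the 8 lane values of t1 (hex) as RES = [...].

RES = [0x30, 0x24, 0x8f, 0x85, 0xf1, 0x1a, 0x8f, 0xac]

t0 = [0x24, 0x85, 0x1a, 0xac, 0xf9, 0x12, 0x1e, 0x0e]
t1 = [0x30, 0x24, 0x8f, 0x85, 0xf1, 0x1a, 0x8f, 0xac]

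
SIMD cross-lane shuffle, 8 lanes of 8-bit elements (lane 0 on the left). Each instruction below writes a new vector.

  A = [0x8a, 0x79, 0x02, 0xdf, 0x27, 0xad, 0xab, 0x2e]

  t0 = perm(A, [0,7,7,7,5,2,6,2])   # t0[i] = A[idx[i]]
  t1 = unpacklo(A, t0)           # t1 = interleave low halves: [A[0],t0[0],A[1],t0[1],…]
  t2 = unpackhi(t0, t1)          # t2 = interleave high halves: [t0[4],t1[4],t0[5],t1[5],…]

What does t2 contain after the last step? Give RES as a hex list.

  t0: 8a 2e 2e 2e ad 02 ab 02
  t1: 8a 8a 79 2e 02 2e df 2e
  t2: ad 02 02 2e ab df 02 2e

RES = [ 0xad  0x02  0x02  0x2e  0xab  0xdf  0x02  0x2e ]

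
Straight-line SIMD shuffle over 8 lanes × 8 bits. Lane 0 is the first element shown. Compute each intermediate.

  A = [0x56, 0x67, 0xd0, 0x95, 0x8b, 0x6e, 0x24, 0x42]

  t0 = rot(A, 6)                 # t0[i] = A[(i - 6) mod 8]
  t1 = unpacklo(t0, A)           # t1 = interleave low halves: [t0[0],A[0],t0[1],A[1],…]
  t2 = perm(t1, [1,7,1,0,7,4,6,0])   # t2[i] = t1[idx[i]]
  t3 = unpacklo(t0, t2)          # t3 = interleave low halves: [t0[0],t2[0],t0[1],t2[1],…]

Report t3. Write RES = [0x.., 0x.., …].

RES = [0xd0, 0x56, 0x95, 0x95, 0x8b, 0x56, 0x6e, 0xd0]

  t0: d0 95 8b 6e 24 42 56 67
  t1: d0 56 95 67 8b d0 6e 95
  t2: 56 95 56 d0 95 8b 6e d0
  t3: d0 56 95 95 8b 56 6e d0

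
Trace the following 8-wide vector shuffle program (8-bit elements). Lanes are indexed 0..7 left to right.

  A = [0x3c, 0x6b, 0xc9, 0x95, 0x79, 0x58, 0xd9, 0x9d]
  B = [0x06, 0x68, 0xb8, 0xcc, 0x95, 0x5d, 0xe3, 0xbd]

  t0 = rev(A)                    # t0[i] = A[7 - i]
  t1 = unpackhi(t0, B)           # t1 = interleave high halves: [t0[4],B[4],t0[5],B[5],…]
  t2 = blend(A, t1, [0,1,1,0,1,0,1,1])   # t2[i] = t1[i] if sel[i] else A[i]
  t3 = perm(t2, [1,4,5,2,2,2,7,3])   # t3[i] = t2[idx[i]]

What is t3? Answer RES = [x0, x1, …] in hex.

t0 = [0x9d, 0xd9, 0x58, 0x79, 0x95, 0xc9, 0x6b, 0x3c]
t1 = [0x95, 0x95, 0xc9, 0x5d, 0x6b, 0xe3, 0x3c, 0xbd]
t2 = [0x3c, 0x95, 0xc9, 0x95, 0x6b, 0x58, 0x3c, 0xbd]
t3 = [0x95, 0x6b, 0x58, 0xc9, 0xc9, 0xc9, 0xbd, 0x95]

RES = [ 0x95  0x6b  0x58  0xc9  0xc9  0xc9  0xbd  0x95 ]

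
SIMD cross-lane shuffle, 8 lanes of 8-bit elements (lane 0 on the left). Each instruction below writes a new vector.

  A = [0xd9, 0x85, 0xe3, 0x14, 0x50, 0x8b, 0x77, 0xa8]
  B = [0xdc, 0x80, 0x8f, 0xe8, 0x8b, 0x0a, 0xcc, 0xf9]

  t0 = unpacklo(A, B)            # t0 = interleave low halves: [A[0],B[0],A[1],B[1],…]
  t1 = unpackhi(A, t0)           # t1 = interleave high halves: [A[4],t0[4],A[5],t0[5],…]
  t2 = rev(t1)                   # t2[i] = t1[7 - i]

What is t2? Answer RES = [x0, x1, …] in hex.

t0 = [0xd9, 0xdc, 0x85, 0x80, 0xe3, 0x8f, 0x14, 0xe8]
t1 = [0x50, 0xe3, 0x8b, 0x8f, 0x77, 0x14, 0xa8, 0xe8]
t2 = [0xe8, 0xa8, 0x14, 0x77, 0x8f, 0x8b, 0xe3, 0x50]

RES = [0xe8, 0xa8, 0x14, 0x77, 0x8f, 0x8b, 0xe3, 0x50]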